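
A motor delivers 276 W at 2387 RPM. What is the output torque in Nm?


omega = 2387 * 2*pi/60 = 249.9661 rad/s
tau = P / omega = 276 / 249.9661
= 1.1041 Nm


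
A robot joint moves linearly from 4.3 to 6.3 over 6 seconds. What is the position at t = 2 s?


s = t/T = 2/6 = 0.3333
p(t) = p0 + (pf-p0)*s
= 4.3 + (6.3 - 4.3) * 0.3333
= 4.9667


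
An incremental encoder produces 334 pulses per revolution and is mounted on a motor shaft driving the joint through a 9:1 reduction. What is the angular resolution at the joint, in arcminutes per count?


counts per rev = 334
effective counts at joint = 334 * 9 = 3006
resolution = 360*60 / 3006
= 7.1856 arcmin/count


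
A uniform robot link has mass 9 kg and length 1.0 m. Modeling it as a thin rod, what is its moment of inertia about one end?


I = (1/3) * m * L^2
= (1/3) * 9 * 1.0^2
= 0.333333 * 9 * 1.0
= 3.0 kg*m^2


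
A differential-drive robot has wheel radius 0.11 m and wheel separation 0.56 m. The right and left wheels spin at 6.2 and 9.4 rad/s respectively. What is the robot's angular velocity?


vR = r*wR = 0.11*6.2 = 0.682 m/s
vL = r*wL = 0.11*9.4 = 1.034 m/s
v = (vR+vL)/2 = 0.858 m/s
omega = (vR-vL)/L = -0.6286 rad/s
angular velocity = -0.6286 rad/s


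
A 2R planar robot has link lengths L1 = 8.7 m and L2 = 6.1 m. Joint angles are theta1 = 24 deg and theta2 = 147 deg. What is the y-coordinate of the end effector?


Convert angles to radians: theta1 = 0.4189, theta2 = 2.5656
y = L1*sin(theta1) + L2*sin(theta1+theta2)
y = 3.5386 + 0.9543
y = 4.4929


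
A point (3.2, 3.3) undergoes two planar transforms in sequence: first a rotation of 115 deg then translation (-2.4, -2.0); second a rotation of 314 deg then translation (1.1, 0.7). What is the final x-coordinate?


After transform 1:
x1 = cos(115)*3.2 - sin(115)*3.3 + -2.4 = -6.7432
y1 = sin(115)*3.2 + cos(115)*3.3 + -2.0 = -0.4945
After transform 2:
x2 = cos(314)*-6.7432 - sin(314)*-0.4945 + 1.1
= -3.9399


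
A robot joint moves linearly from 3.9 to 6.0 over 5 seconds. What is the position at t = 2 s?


s = t/T = 2/5 = 0.4
p(t) = p0 + (pf-p0)*s
= 3.9 + (6.0 - 3.9) * 0.4
= 4.74


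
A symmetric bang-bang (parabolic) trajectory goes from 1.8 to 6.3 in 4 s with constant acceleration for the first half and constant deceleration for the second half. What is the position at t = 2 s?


Symmetric rest-to-rest: each phase covers (pf-p0)/2 in time T/2. 0.5*a*(T/2)^2 = (pf-p0)/2 => a = 4*(pf-p0)/T^2
a = 4*(6.3-1.8)/4^2 = 1.125
t = 2 is in the acceleration phase (t <= T/2).
p = p0 + 0.5*a*t^2 = 1.8 + 0.5*1.125*2^2
= 4.05


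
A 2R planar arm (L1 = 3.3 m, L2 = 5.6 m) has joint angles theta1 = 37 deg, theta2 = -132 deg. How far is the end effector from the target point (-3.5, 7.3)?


End effector via forward kinematics:
x = L1*cos(t1) + L2*cos(t1+t2) = 2.1474
y = L1*sin(t1) + L2*sin(t1+t2) = -3.5927
Distance to target:
d = sqrt((-3.5 - 2.1474)^2 + (7.3 - -3.5927)^2)
= sqrt(31.8934 + 118.6509)
= 12.2697 m


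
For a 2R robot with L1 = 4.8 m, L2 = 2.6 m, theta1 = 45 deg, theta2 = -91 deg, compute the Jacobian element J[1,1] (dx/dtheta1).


J[1,1] = -L1*sin(t1) - L2*sin(t1+t2)
= -4.8*sin(45) - 2.6*sin(-46)
= -1.5238


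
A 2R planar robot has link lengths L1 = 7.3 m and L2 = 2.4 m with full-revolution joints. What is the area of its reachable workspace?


r_max = L1 + L2 = 9.7 m
r_min = |L1 - L2| = 4.9 m
Area = pi*(r_max^2 - r_min^2)
= pi*(94.09 - 24.01)
= pi * 70.08
= 220.1628 m^2


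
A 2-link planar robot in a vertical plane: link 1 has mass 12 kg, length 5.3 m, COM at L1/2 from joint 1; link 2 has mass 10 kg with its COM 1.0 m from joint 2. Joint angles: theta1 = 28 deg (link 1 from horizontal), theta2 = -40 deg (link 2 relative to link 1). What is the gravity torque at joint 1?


Horizontal distance from joint 1 to link-1 COM:
  x_c1 = (L1/2)*cos(t1) = 2.65 * 0.8829 = 2.3398 m
Horizontal distance from joint 1 to link-2 COM:
  x_c2 = L1*cos(t1) + Lc2*cos(t1+t2)
       = 5.3*0.8829 + 1.0*0.9781 = 5.6578 m
tau1 = m1*g*x_c1 + m2*g*x_c2
     = 12*9.81*2.3398 + 10*9.81*5.6578
     = 275.4426 + 555.0272
     = 830.4698 Nm


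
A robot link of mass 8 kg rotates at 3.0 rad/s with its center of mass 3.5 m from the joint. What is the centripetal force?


F = m * omega^2 * r
= 8 * 3.0^2 * 3.5
= 8 * 9.0 * 3.5
= 252.0 N


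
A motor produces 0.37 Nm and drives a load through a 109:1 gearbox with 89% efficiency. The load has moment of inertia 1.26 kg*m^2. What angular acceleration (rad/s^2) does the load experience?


tau_out = tau_motor * N * eta
= 0.37 * 109 * 0.89 = 35.8937 Nm
alpha = tau_out / I = 35.8937 / 1.26
= 28.4871 rad/s^2


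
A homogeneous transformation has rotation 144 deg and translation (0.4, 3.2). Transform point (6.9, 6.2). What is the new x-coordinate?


x' = cos(theta)*px - sin(theta)*py + tx
= -0.809*6.9 - 0.5878*6.2 + 0.4
= -8.8265


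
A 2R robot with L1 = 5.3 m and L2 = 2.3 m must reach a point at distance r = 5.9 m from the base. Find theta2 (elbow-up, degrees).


cos(theta2) = (r^2 - L1^2 - L2^2) / (2*L1*L2)
cos(theta2) = (34.81 - 28.09 - 5.29) / 24.38
cos(theta2) = 0.058655
theta2 = 86.6374 degrees


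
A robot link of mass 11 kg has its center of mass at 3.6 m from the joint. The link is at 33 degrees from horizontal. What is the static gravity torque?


tau = m*g*L*cos(angle)
= 11 * 9.81 * 3.6 * cos(33 deg)
= 11 * 9.81 * 3.6 * 0.8387
= 325.8034 Nm


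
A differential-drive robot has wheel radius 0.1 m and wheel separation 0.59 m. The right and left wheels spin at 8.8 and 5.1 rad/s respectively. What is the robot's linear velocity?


vR = r*wR = 0.1*8.8 = 0.88 m/s
vL = r*wL = 0.1*5.1 = 0.51 m/s
v = (vR+vL)/2 = 0.695 m/s
omega = (vR-vL)/L = 0.6271 rad/s
linear velocity = 0.695 m/s


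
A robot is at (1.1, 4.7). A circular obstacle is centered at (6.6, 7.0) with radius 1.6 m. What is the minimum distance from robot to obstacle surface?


center_dist = sqrt((1.1-6.6)^2 + (4.7-7.0)^2)
= sqrt(30.25 + 5.29)
= 5.9615
min_dist = center_dist - radius = 5.9615 - 1.6 = 4.3615 m


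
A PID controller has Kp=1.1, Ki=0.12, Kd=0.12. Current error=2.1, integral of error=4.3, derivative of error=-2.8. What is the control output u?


u = Kp*e + Ki*int(e) + Kd*de/dt
= 1.1*2.1 + 0.12*4.3 + 0.12*(-2.8)
= 2.31 + 0.516 + -0.336
= 2.49


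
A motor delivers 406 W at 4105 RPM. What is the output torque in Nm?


omega = 4105 * 2*pi/60 = 429.8746 rad/s
tau = P / omega = 406 / 429.8746
= 0.9445 Nm


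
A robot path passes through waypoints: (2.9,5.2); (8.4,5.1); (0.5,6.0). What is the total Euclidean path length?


Segment lengths:
  seg1 = sqrt((5.5)^2 + (-0.1)^2) = 5.5009
  seg2 = sqrt((-7.9)^2 + (0.9)^2) = 7.9511
Total = 13.452


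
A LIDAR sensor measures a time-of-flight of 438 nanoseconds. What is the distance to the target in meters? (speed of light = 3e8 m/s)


tof = 438 ns = 4.38e-07 s
dist = c * tof / 2
= 3e8 * 4.38e-07 / 2
= 65.7 m


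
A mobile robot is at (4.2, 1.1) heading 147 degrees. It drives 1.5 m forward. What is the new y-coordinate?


y_new = y0 + d*sin(theta)
= 1.1 + 1.5*sin(147)
= 1.1 + 0.817
= 1.917


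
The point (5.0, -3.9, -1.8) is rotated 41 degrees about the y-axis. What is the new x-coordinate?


Rotation about y-axis: x' = x*cos(theta) + z*sin(theta)
= 5.0 * 0.7547 + -1.8 * 0.6561
= 2.5926


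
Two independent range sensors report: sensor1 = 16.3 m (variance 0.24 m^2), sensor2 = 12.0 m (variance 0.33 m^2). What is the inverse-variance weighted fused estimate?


w1 = (1/var1) / (1/var1 + 1/var2)
   = 4.1667 / (4.1667 + 3.0303) = 0.5789
w2 = 1 - w1 = 0.4211
fused = w1*s1 + w2*s2 = 9.4368 + 5.0526
= 14.4895 m


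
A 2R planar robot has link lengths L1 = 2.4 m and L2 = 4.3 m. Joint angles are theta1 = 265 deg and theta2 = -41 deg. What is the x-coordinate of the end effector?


Convert angles to radians: theta1 = 4.6251, theta2 = -0.7156
x = L1*cos(theta1) + L2*cos(theta1+theta2)
x = -0.2092 + -3.0932
x = -3.3023


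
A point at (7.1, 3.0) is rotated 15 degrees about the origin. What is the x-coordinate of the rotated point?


x' = x*cos(theta) - y*sin(theta)
cos(15 deg) = 0.9659, sin(15 deg) = 0.2588
x' = 7.1 * 0.9659 - 3.0 * 0.2588
= 6.8581 - 0.7765
= 6.0816


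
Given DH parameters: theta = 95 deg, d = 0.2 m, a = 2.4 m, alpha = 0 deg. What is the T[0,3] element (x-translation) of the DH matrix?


T[0,3] = a * cos(theta)
= 2.4 * cos(95 deg)
= 2.4 * -0.0872
= -0.2092


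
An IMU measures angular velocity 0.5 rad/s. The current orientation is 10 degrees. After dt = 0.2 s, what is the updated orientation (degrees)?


delta_theta = w * dt = 0.5 * 0.2 = 0.1 rad
= 5.7296 deg
theta_new = 10 + 5.7296 = 15.7296 deg


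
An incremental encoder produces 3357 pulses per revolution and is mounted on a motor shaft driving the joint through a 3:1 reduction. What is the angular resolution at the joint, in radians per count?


counts per rev = 3357
effective counts at joint = 3357 * 3 = 10071
resolution = 2*pi / 10071
= 6.2389e-04 rad/count


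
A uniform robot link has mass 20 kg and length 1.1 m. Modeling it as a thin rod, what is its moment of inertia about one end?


I = (1/3) * m * L^2
= (1/3) * 20 * 1.1^2
= 0.333333 * 20 * 1.21
= 8.0667 kg*m^2


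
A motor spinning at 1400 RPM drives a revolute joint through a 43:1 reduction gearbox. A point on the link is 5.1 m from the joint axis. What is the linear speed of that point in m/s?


omega_motor = 1400 * 2*pi/60 = 146.6077 rad/s
omega_joint = omega_motor / 43 = 3.4095 rad/s
v = omega_joint * r = 3.4095 * 5.1
= 17.3884 m/s


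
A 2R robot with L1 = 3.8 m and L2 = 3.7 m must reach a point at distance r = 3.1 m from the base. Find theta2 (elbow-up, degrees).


cos(theta2) = (r^2 - L1^2 - L2^2) / (2*L1*L2)
cos(theta2) = (9.61 - 14.44 - 13.69) / 28.12
cos(theta2) = -0.658606
theta2 = 131.1936 degrees


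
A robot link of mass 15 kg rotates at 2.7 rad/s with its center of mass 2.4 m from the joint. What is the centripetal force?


F = m * omega^2 * r
= 15 * 2.7^2 * 2.4
= 15 * 7.29 * 2.4
= 262.44 N


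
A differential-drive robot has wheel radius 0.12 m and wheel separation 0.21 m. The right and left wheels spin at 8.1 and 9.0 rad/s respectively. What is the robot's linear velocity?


vR = r*wR = 0.12*8.1 = 0.972 m/s
vL = r*wL = 0.12*9.0 = 1.08 m/s
v = (vR+vL)/2 = 1.026 m/s
omega = (vR-vL)/L = -0.5143 rad/s
linear velocity = 1.026 m/s


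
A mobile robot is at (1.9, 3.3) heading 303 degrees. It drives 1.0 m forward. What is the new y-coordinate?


y_new = y0 + d*sin(theta)
= 3.3 + 1.0*sin(303)
= 3.3 + -0.8387
= 2.4613


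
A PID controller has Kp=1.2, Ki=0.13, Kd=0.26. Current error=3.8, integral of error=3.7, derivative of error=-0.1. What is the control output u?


u = Kp*e + Ki*int(e) + Kd*de/dt
= 1.2*3.8 + 0.13*3.7 + 0.26*(-0.1)
= 4.56 + 0.481 + -0.026
= 5.015


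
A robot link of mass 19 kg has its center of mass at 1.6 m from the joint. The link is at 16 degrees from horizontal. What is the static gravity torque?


tau = m*g*L*cos(angle)
= 19 * 9.81 * 1.6 * cos(16 deg)
= 19 * 9.81 * 1.6 * 0.9613
= 286.6713 Nm


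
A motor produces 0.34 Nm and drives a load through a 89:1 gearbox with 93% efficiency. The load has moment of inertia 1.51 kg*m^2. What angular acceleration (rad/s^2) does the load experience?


tau_out = tau_motor * N * eta
= 0.34 * 89 * 0.93 = 28.1418 Nm
alpha = tau_out / I = 28.1418 / 1.51
= 18.637 rad/s^2


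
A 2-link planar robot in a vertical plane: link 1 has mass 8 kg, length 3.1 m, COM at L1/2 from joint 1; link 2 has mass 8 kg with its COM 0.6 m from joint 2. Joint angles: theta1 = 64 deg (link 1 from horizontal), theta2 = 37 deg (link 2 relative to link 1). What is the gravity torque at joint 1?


Horizontal distance from joint 1 to link-1 COM:
  x_c1 = (L1/2)*cos(t1) = 1.55 * 0.4384 = 0.6795 m
Horizontal distance from joint 1 to link-2 COM:
  x_c2 = L1*cos(t1) + Lc2*cos(t1+t2)
       = 3.1*0.4384 + 0.6*-0.1908 = 1.2445 m
tau1 = m1*g*x_c1 + m2*g*x_c2
     = 8*9.81*0.6795 + 8*9.81*1.2445
     = 53.3252 + 97.6656
     = 150.9908 Nm


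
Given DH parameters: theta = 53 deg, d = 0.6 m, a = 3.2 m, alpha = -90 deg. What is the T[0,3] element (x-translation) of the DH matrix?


T[0,3] = a * cos(theta)
= 3.2 * cos(53 deg)
= 3.2 * 0.6018
= 1.9258


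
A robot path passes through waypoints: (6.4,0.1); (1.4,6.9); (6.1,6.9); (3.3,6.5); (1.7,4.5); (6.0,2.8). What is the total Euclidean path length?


Segment lengths:
  seg1 = sqrt((-5.0)^2 + (6.8)^2) = 8.4404
  seg2 = sqrt((4.7)^2 + (0.0)^2) = 4.7
  seg3 = sqrt((-2.8)^2 + (-0.4)^2) = 2.8284
  seg4 = sqrt((-1.6)^2 + (-2.0)^2) = 2.5612
  seg5 = sqrt((4.3)^2 + (-1.7)^2) = 4.6239
Total = 23.1539


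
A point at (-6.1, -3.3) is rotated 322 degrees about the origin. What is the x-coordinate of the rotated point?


x' = x*cos(theta) - y*sin(theta)
cos(322 deg) = 0.788, sin(322 deg) = -0.6157
x' = -6.1 * 0.788 - -3.3 * -0.6157
= -4.8069 - 2.0317
= -6.8385


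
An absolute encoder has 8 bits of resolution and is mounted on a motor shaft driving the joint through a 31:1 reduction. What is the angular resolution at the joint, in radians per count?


counts = 2^8 = 256
effective counts at joint = 256 * 31 = 7936
resolution = 2*pi / 7936
= 7.9173e-04 rad/count


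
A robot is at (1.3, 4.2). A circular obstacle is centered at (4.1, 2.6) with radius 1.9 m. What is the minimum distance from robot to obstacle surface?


center_dist = sqrt((1.3-4.1)^2 + (4.2-2.6)^2)
= sqrt(7.84 + 2.56)
= 3.2249
min_dist = center_dist - radius = 3.2249 - 1.9 = 1.3249 m


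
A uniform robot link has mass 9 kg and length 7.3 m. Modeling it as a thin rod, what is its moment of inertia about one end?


I = (1/3) * m * L^2
= (1/3) * 9 * 7.3^2
= 0.333333 * 9 * 53.29
= 159.87 kg*m^2


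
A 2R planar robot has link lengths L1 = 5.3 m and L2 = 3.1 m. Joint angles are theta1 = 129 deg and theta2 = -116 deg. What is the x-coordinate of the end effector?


Convert angles to radians: theta1 = 2.2515, theta2 = -2.0246
x = L1*cos(theta1) + L2*cos(theta1+theta2)
x = -3.3354 + 3.0205
x = -0.3149


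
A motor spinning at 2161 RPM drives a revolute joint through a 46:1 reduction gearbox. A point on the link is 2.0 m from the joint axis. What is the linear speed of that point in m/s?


omega_motor = 2161 * 2*pi/60 = 226.2994 rad/s
omega_joint = omega_motor / 46 = 4.9196 rad/s
v = omega_joint * r = 4.9196 * 2.0
= 9.8391 m/s


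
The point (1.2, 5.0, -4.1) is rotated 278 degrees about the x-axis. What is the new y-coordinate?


Rotation about x-axis: y' = y*cos(theta) - z*sin(theta)
= 5.0 * 0.1392 - -4.1 * -0.9903
= -3.3642


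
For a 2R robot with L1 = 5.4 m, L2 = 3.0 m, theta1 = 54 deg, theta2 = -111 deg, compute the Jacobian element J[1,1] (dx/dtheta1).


J[1,1] = -L1*sin(t1) - L2*sin(t1+t2)
= -5.4*sin(54) - 3.0*sin(-57)
= -1.8527


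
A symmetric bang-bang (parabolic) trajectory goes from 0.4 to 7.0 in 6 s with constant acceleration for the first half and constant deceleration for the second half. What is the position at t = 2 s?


Symmetric rest-to-rest: each phase covers (pf-p0)/2 in time T/2. 0.5*a*(T/2)^2 = (pf-p0)/2 => a = 4*(pf-p0)/T^2
a = 4*(7.0-0.4)/6^2 = 0.7333
t = 2 is in the acceleration phase (t <= T/2).
p = p0 + 0.5*a*t^2 = 0.4 + 0.5*0.7333*2^2
= 1.8667


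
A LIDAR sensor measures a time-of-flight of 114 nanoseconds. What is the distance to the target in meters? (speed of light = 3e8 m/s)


tof = 114 ns = 1.14e-07 s
dist = c * tof / 2
= 3e8 * 1.14e-07 / 2
= 17.1 m


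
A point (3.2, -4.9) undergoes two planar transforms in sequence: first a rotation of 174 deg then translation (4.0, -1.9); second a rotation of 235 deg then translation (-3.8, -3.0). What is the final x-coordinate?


After transform 1:
x1 = cos(174)*3.2 - sin(174)*-4.9 + 4.0 = 1.3297
y1 = sin(174)*3.2 + cos(174)*-4.9 + -1.9 = 3.3076
After transform 2:
x2 = cos(235)*1.3297 - sin(235)*3.3076 + -3.8
= -1.8532


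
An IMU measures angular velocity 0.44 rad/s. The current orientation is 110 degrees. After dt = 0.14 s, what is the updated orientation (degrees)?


delta_theta = w * dt = 0.44 * 0.14 = 0.0616 rad
= 3.5294 deg
theta_new = 110 + 3.5294 = 113.5294 deg


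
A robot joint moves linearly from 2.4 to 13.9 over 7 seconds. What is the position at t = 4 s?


s = t/T = 4/7 = 0.5714
p(t) = p0 + (pf-p0)*s
= 2.4 + (13.9 - 2.4) * 0.5714
= 8.9714


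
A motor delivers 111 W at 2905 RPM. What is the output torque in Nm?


omega = 2905 * 2*pi/60 = 304.2109 rad/s
tau = P / omega = 111 / 304.2109
= 0.3649 Nm


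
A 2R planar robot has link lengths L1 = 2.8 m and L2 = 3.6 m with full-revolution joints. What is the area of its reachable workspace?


r_max = L1 + L2 = 6.4 m
r_min = |L1 - L2| = 0.8 m
Area = pi*(r_max^2 - r_min^2)
= pi*(40.96 - 0.64)
= pi * 40.32
= 126.669 m^2


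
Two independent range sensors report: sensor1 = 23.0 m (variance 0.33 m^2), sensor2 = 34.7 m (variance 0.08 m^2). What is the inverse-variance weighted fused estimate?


w1 = (1/var1) / (1/var1 + 1/var2)
   = 3.0303 / (3.0303 + 12.5) = 0.1951
w2 = 1 - w1 = 0.8049
fused = w1*s1 + w2*s2 = 4.4878 + 27.9293
= 32.4171 m


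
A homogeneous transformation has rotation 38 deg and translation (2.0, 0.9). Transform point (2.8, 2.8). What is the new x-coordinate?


x' = cos(theta)*px - sin(theta)*py + tx
= 0.788*2.8 - 0.6157*2.8 + 2.0
= 2.4826


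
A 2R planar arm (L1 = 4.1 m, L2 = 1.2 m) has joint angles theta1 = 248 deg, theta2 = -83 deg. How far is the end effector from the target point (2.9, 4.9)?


End effector via forward kinematics:
x = L1*cos(t1) + L2*cos(t1+t2) = -2.695
y = L1*sin(t1) + L2*sin(t1+t2) = -3.4909
Distance to target:
d = sqrt((2.9 - -2.695)^2 + (4.9 - -3.4909)^2)
= sqrt(31.304 + 70.4067)
= 10.0852 m


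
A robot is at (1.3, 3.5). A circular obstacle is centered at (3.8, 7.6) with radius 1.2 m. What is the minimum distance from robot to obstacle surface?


center_dist = sqrt((1.3-3.8)^2 + (3.5-7.6)^2)
= sqrt(6.25 + 16.81)
= 4.8021
min_dist = center_dist - radius = 4.8021 - 1.2 = 3.6021 m


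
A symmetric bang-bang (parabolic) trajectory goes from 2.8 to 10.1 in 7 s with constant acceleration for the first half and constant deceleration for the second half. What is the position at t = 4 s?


Symmetric rest-to-rest: each phase covers (pf-p0)/2 in time T/2. 0.5*a*(T/2)^2 = (pf-p0)/2 => a = 4*(pf-p0)/T^2
a = 4*(10.1-2.8)/7^2 = 0.5959
t = 4 is in the deceleration phase (t > T/2).
p = pf - 0.5*a*(T-t)^2 = 10.1 - 0.5*0.5959*3^2
= 7.4184


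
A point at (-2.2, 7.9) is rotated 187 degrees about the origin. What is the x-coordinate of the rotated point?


x' = x*cos(theta) - y*sin(theta)
cos(187 deg) = -0.9925, sin(187 deg) = -0.1219
x' = -2.2 * -0.9925 - 7.9 * -0.1219
= 2.1836 - -0.9628
= 3.1464


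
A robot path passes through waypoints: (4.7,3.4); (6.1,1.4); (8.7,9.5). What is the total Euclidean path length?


Segment lengths:
  seg1 = sqrt((1.4)^2 + (-2.0)^2) = 2.4413
  seg2 = sqrt((2.6)^2 + (8.1)^2) = 8.5071
Total = 10.9484


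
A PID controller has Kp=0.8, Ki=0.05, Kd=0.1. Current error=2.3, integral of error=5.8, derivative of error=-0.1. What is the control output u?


u = Kp*e + Ki*int(e) + Kd*de/dt
= 0.8*2.3 + 0.05*5.8 + 0.1*(-0.1)
= 1.84 + 0.29 + -0.01
= 2.12


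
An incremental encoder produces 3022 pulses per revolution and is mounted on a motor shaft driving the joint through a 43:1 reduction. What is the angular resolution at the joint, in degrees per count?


counts per rev = 3022
effective counts at joint = 3022 * 43 = 129946
resolution = 360 / 129946
= 0.0028 deg/count


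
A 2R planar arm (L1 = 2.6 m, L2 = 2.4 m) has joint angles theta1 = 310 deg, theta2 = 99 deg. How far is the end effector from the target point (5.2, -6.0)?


End effector via forward kinematics:
x = L1*cos(t1) + L2*cos(t1+t2) = 3.2458
y = L1*sin(t1) + L2*sin(t1+t2) = -0.1804
Distance to target:
d = sqrt((5.2 - 3.2458)^2 + (-6.0 - -0.1804)^2)
= sqrt(3.8189 + 33.8676)
= 6.1389 m


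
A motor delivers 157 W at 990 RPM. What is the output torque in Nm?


omega = 990 * 2*pi/60 = 103.6726 rad/s
tau = P / omega = 157 / 103.6726
= 1.5144 Nm


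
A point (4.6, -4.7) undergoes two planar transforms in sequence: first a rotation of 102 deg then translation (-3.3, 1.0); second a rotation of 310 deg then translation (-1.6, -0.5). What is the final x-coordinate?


After transform 1:
x1 = cos(102)*4.6 - sin(102)*-4.7 + -3.3 = 0.3409
y1 = sin(102)*4.6 + cos(102)*-4.7 + 1.0 = 6.4767
After transform 2:
x2 = cos(310)*0.3409 - sin(310)*6.4767 + -1.6
= 3.5805


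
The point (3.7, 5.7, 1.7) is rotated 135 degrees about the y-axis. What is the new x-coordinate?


Rotation about y-axis: x' = x*cos(theta) + z*sin(theta)
= 3.7 * -0.7071 + 1.7 * 0.7071
= -1.4142


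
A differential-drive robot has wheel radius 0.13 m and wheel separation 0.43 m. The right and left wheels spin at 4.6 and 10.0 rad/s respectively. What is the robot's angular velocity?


vR = r*wR = 0.13*4.6 = 0.598 m/s
vL = r*wL = 0.13*10.0 = 1.3 m/s
v = (vR+vL)/2 = 0.949 m/s
omega = (vR-vL)/L = -1.6326 rad/s
angular velocity = -1.6326 rad/s


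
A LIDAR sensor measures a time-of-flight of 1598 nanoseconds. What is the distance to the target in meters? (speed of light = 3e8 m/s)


tof = 1598 ns = 1.598e-06 s
dist = c * tof / 2
= 3e8 * 1.598e-06 / 2
= 239.7 m


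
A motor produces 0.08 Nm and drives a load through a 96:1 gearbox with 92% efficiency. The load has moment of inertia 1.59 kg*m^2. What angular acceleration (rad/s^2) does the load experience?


tau_out = tau_motor * N * eta
= 0.08 * 96 * 0.92 = 7.0656 Nm
alpha = tau_out / I = 7.0656 / 1.59
= 4.4438 rad/s^2


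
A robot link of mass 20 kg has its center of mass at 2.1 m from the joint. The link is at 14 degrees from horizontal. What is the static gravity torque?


tau = m*g*L*cos(angle)
= 20 * 9.81 * 2.1 * cos(14 deg)
= 20 * 9.81 * 2.1 * 0.9703
= 399.7812 Nm


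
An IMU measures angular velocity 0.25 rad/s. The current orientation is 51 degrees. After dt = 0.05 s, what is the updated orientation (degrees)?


delta_theta = w * dt = 0.25 * 0.05 = 0.0125 rad
= 0.7162 deg
theta_new = 51 + 0.7162 = 51.7162 deg


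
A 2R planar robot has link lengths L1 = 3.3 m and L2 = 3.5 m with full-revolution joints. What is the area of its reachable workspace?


r_max = L1 + L2 = 6.8 m
r_min = |L1 - L2| = 0.2 m
Area = pi*(r_max^2 - r_min^2)
= pi*(46.24 - 0.04)
= pi * 46.2
= 145.1416 m^2


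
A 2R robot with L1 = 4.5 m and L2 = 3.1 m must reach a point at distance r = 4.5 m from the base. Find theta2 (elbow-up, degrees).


cos(theta2) = (r^2 - L1^2 - L2^2) / (2*L1*L2)
cos(theta2) = (20.25 - 20.25 - 9.61) / 27.9
cos(theta2) = -0.344444
theta2 = 110.1479 degrees


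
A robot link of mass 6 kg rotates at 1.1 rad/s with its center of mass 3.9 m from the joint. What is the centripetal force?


F = m * omega^2 * r
= 6 * 1.1^2 * 3.9
= 6 * 1.21 * 3.9
= 28.314 N


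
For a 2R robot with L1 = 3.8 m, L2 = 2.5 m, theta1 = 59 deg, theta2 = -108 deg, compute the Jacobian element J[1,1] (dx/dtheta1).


J[1,1] = -L1*sin(t1) - L2*sin(t1+t2)
= -3.8*sin(59) - 2.5*sin(-49)
= -1.3705


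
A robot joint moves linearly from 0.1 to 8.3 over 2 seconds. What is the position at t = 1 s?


s = t/T = 1/2 = 0.5
p(t) = p0 + (pf-p0)*s
= 0.1 + (8.3 - 0.1) * 0.5
= 4.2


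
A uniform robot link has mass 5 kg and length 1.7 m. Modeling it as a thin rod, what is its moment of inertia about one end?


I = (1/3) * m * L^2
= (1/3) * 5 * 1.7^2
= 0.333333 * 5 * 2.89
= 4.8167 kg*m^2


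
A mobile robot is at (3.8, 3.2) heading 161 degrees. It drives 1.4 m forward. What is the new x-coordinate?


x_new = x0 + d*cos(theta)
= 3.8 + 1.4*cos(161)
= 3.8 + -1.3237
= 2.4763


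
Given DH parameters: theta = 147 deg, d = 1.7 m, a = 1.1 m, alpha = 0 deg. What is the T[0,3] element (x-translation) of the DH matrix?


T[0,3] = a * cos(theta)
= 1.1 * cos(147 deg)
= 1.1 * -0.8387
= -0.9225


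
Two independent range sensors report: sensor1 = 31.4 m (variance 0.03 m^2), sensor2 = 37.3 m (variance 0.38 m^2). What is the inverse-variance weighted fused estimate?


w1 = (1/var1) / (1/var1 + 1/var2)
   = 33.3333 / (33.3333 + 2.6316) = 0.9268
w2 = 1 - w1 = 0.0732
fused = w1*s1 + w2*s2 = 29.1024 + 2.7293
= 31.8317 m


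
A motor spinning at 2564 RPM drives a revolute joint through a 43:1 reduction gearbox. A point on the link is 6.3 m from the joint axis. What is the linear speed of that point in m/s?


omega_motor = 2564 * 2*pi/60 = 268.5015 rad/s
omega_joint = omega_motor / 43 = 6.2442 rad/s
v = omega_joint * r = 6.2442 * 6.3
= 39.3386 m/s


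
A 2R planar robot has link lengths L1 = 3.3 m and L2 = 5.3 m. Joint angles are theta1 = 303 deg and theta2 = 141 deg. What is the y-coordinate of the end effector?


Convert angles to radians: theta1 = 5.2883, theta2 = 2.4609
y = L1*sin(theta1) + L2*sin(theta1+theta2)
y = -2.7676 + 5.271
y = 2.5034


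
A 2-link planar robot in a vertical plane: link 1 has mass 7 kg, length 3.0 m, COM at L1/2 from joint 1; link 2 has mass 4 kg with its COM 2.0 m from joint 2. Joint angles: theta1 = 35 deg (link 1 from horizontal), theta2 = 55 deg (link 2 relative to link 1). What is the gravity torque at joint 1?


Horizontal distance from joint 1 to link-1 COM:
  x_c1 = (L1/2)*cos(t1) = 1.5 * 0.8192 = 1.2287 m
Horizontal distance from joint 1 to link-2 COM:
  x_c2 = L1*cos(t1) + Lc2*cos(t1+t2)
       = 3.0*0.8192 + 2.0*0.0 = 2.4575 m
tau1 = m1*g*x_c1 + m2*g*x_c2
     = 7*9.81*1.2287 + 4*9.81*2.4575
     = 84.3768 + 96.4306
     = 180.8073 Nm


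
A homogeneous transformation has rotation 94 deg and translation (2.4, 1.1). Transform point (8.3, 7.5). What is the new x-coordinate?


x' = cos(theta)*px - sin(theta)*py + tx
= -0.0698*8.3 - 0.9976*7.5 + 2.4
= -5.6607


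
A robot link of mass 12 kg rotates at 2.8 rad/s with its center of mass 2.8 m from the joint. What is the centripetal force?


F = m * omega^2 * r
= 12 * 2.8^2 * 2.8
= 12 * 7.84 * 2.8
= 263.424 N


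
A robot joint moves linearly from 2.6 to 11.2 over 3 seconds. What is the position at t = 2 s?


s = t/T = 2/3 = 0.6667
p(t) = p0 + (pf-p0)*s
= 2.6 + (11.2 - 2.6) * 0.6667
= 8.3333


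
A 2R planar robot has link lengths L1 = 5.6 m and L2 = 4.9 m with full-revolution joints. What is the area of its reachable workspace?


r_max = L1 + L2 = 10.5 m
r_min = |L1 - L2| = 0.7 m
Area = pi*(r_max^2 - r_min^2)
= pi*(110.25 - 0.49)
= pi * 109.76
= 344.8212 m^2


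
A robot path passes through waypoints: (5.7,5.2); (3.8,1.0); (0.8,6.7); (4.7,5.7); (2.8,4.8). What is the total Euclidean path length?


Segment lengths:
  seg1 = sqrt((-1.9)^2 + (-4.2)^2) = 4.6098
  seg2 = sqrt((-3.0)^2 + (5.7)^2) = 6.4413
  seg3 = sqrt((3.9)^2 + (-1.0)^2) = 4.0262
  seg4 = sqrt((-1.9)^2 + (-0.9)^2) = 2.1024
Total = 17.1796


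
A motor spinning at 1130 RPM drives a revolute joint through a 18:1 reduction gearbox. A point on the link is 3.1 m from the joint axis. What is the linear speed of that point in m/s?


omega_motor = 1130 * 2*pi/60 = 118.3333 rad/s
omega_joint = omega_motor / 18 = 6.5741 rad/s
v = omega_joint * r = 6.5741 * 3.1
= 20.3796 m/s


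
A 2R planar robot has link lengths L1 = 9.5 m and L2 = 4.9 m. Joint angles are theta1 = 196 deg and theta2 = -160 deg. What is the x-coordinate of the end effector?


Convert angles to radians: theta1 = 3.4208, theta2 = -2.7925
x = L1*cos(theta1) + L2*cos(theta1+theta2)
x = -9.132 + 3.9642
x = -5.1678


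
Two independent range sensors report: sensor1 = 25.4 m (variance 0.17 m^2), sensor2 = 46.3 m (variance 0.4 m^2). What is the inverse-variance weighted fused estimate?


w1 = (1/var1) / (1/var1 + 1/var2)
   = 5.8824 / (5.8824 + 2.5) = 0.7018
w2 = 1 - w1 = 0.2982
fused = w1*s1 + w2*s2 = 17.8246 + 13.8088
= 31.6333 m


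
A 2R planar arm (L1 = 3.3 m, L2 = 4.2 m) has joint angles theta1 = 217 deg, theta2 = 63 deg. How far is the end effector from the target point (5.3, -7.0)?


End effector via forward kinematics:
x = L1*cos(t1) + L2*cos(t1+t2) = -1.9062
y = L1*sin(t1) + L2*sin(t1+t2) = -6.1222
Distance to target:
d = sqrt((5.3 - -1.9062)^2 + (-7.0 - -6.1222)^2)
= sqrt(51.929 + 0.7706)
= 7.2594 m


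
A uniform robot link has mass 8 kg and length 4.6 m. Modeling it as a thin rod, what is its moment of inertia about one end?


I = (1/3) * m * L^2
= (1/3) * 8 * 4.6^2
= 0.333333 * 8 * 21.16
= 56.4267 kg*m^2


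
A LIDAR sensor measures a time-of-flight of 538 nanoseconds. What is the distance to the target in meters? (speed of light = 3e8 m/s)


tof = 538 ns = 5.38e-07 s
dist = c * tof / 2
= 3e8 * 5.38e-07 / 2
= 80.7 m


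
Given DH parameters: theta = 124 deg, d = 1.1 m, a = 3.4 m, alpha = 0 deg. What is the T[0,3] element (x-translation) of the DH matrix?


T[0,3] = a * cos(theta)
= 3.4 * cos(124 deg)
= 3.4 * -0.5592
= -1.9013


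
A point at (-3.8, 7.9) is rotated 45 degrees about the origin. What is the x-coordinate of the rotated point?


x' = x*cos(theta) - y*sin(theta)
cos(45 deg) = 0.7071, sin(45 deg) = 0.7071
x' = -3.8 * 0.7071 - 7.9 * 0.7071
= -2.687 - 5.5861
= -8.2731


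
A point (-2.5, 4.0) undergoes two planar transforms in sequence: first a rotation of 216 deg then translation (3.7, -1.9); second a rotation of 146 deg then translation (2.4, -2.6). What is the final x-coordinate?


After transform 1:
x1 = cos(216)*-2.5 - sin(216)*4.0 + 3.7 = 8.0737
y1 = sin(216)*-2.5 + cos(216)*4.0 + -1.9 = -3.6666
After transform 2:
x2 = cos(146)*8.0737 - sin(146)*-3.6666 + 2.4
= -2.243


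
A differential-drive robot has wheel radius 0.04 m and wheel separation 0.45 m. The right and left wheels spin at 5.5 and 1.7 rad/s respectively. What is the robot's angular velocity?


vR = r*wR = 0.04*5.5 = 0.22 m/s
vL = r*wL = 0.04*1.7 = 0.068 m/s
v = (vR+vL)/2 = 0.144 m/s
omega = (vR-vL)/L = 0.3378 rad/s
angular velocity = 0.3378 rad/s


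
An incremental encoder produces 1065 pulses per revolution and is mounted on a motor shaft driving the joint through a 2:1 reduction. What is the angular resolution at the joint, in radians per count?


counts per rev = 1065
effective counts at joint = 1065 * 2 = 2130
resolution = 2*pi / 2130
= 0.0029 rad/count


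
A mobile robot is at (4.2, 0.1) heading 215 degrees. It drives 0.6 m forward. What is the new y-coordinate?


y_new = y0 + d*sin(theta)
= 0.1 + 0.6*sin(215)
= 0.1 + -0.3441
= -0.2441


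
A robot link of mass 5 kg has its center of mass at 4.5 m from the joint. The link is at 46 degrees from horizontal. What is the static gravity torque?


tau = m*g*L*cos(angle)
= 5 * 9.81 * 4.5 * cos(46 deg)
= 5 * 9.81 * 4.5 * 0.6947
= 153.3285 Nm


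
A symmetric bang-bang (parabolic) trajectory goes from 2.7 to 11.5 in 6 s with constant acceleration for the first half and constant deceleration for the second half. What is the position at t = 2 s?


Symmetric rest-to-rest: each phase covers (pf-p0)/2 in time T/2. 0.5*a*(T/2)^2 = (pf-p0)/2 => a = 4*(pf-p0)/T^2
a = 4*(11.5-2.7)/6^2 = 0.9778
t = 2 is in the acceleration phase (t <= T/2).
p = p0 + 0.5*a*t^2 = 2.7 + 0.5*0.9778*2^2
= 4.6556


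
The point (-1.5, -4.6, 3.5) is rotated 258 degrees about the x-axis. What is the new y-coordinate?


Rotation about x-axis: y' = y*cos(theta) - z*sin(theta)
= -4.6 * -0.2079 - 3.5 * -0.9781
= 4.3799


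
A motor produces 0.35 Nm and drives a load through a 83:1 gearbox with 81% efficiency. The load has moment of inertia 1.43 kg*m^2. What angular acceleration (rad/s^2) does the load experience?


tau_out = tau_motor * N * eta
= 0.35 * 83 * 0.81 = 23.5305 Nm
alpha = tau_out / I = 23.5305 / 1.43
= 16.4549 rad/s^2


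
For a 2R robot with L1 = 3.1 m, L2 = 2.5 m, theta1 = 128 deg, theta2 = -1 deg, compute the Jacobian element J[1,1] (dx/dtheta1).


J[1,1] = -L1*sin(t1) - L2*sin(t1+t2)
= -3.1*sin(128) - 2.5*sin(127)
= -4.4394


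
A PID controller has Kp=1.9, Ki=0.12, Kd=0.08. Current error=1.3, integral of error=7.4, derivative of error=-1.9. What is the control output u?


u = Kp*e + Ki*int(e) + Kd*de/dt
= 1.9*1.3 + 0.12*7.4 + 0.08*(-1.9)
= 2.47 + 0.888 + -0.152
= 3.206


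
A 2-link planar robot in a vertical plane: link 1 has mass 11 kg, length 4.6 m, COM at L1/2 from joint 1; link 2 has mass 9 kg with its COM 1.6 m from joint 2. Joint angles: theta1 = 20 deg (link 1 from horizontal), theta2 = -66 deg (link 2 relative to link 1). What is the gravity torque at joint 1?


Horizontal distance from joint 1 to link-1 COM:
  x_c1 = (L1/2)*cos(t1) = 2.3 * 0.9397 = 2.1613 m
Horizontal distance from joint 1 to link-2 COM:
  x_c2 = L1*cos(t1) + Lc2*cos(t1+t2)
       = 4.6*0.9397 + 1.6*0.6947 = 5.434 m
tau1 = m1*g*x_c1 + m2*g*x_c2
     = 11*9.81*2.1613 + 9*9.81*5.434
     = 233.2251 + 479.7713
     = 712.9965 Nm


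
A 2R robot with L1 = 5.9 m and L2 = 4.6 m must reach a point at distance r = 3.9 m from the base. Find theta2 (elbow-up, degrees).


cos(theta2) = (r^2 - L1^2 - L2^2) / (2*L1*L2)
cos(theta2) = (15.21 - 34.81 - 21.16) / 54.28
cos(theta2) = -0.750921
theta2 = 138.6702 degrees


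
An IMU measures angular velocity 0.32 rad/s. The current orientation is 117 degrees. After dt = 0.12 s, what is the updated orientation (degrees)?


delta_theta = w * dt = 0.32 * 0.12 = 0.0384 rad
= 2.2002 deg
theta_new = 117 + 2.2002 = 119.2002 deg


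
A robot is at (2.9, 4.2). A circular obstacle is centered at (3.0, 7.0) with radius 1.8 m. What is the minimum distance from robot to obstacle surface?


center_dist = sqrt((2.9-3.0)^2 + (4.2-7.0)^2)
= sqrt(0.01 + 7.84)
= 2.8018
min_dist = center_dist - radius = 2.8018 - 1.8 = 1.0018 m


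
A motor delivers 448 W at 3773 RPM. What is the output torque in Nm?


omega = 3773 * 2*pi/60 = 395.1076 rad/s
tau = P / omega = 448 / 395.1076
= 1.1339 Nm


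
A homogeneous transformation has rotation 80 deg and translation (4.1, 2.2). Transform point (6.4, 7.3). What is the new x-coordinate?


x' = cos(theta)*px - sin(theta)*py + tx
= 0.1736*6.4 - 0.9848*7.3 + 4.1
= -1.9777


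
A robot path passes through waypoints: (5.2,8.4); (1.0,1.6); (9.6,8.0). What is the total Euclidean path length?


Segment lengths:
  seg1 = sqrt((-4.2)^2 + (-6.8)^2) = 7.9925
  seg2 = sqrt((8.6)^2 + (6.4)^2) = 10.7201
Total = 18.7126


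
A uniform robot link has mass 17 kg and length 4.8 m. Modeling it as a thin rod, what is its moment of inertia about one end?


I = (1/3) * m * L^2
= (1/3) * 17 * 4.8^2
= 0.333333 * 17 * 23.04
= 130.56 kg*m^2


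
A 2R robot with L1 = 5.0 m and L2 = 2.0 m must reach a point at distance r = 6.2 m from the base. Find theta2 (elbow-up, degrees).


cos(theta2) = (r^2 - L1^2 - L2^2) / (2*L1*L2)
cos(theta2) = (38.44 - 25.0 - 4.0) / 20.0
cos(theta2) = 0.472
theta2 = 61.8358 degrees


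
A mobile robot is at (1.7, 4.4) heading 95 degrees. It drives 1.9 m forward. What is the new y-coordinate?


y_new = y0 + d*sin(theta)
= 4.4 + 1.9*sin(95)
= 4.4 + 1.8928
= 6.2928


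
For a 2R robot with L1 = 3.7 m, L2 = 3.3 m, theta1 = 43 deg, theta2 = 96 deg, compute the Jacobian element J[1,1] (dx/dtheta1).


J[1,1] = -L1*sin(t1) - L2*sin(t1+t2)
= -3.7*sin(43) - 3.3*sin(139)
= -4.6884


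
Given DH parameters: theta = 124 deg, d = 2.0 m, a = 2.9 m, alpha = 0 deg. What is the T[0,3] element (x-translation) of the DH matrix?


T[0,3] = a * cos(theta)
= 2.9 * cos(124 deg)
= 2.9 * -0.5592
= -1.6217


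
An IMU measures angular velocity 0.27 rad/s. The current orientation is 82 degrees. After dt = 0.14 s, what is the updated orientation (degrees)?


delta_theta = w * dt = 0.27 * 0.14 = 0.0378 rad
= 2.1658 deg
theta_new = 82 + 2.1658 = 84.1658 deg


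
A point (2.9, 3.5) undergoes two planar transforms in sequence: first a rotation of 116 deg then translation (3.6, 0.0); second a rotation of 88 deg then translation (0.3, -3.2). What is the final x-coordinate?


After transform 1:
x1 = cos(116)*2.9 - sin(116)*3.5 + 3.6 = -0.8171
y1 = sin(116)*2.9 + cos(116)*3.5 + 0.0 = 1.0722
After transform 2:
x2 = cos(88)*-0.8171 - sin(88)*1.0722 + 0.3
= -0.8001


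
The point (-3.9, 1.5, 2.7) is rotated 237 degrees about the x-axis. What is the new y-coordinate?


Rotation about x-axis: y' = y*cos(theta) - z*sin(theta)
= 1.5 * -0.5446 - 2.7 * -0.8387
= 1.4475


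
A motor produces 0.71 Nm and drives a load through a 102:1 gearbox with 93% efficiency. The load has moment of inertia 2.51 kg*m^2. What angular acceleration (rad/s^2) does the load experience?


tau_out = tau_motor * N * eta
= 0.71 * 102 * 0.93 = 67.3506 Nm
alpha = tau_out / I = 67.3506 / 2.51
= 26.8329 rad/s^2


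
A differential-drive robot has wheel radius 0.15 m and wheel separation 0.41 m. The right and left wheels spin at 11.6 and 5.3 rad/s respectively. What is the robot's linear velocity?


vR = r*wR = 0.15*11.6 = 1.74 m/s
vL = r*wL = 0.15*5.3 = 0.795 m/s
v = (vR+vL)/2 = 1.2675 m/s
omega = (vR-vL)/L = 2.3049 rad/s
linear velocity = 1.2675 m/s


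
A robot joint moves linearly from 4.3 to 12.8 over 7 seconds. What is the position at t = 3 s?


s = t/T = 3/7 = 0.4286
p(t) = p0 + (pf-p0)*s
= 4.3 + (12.8 - 4.3) * 0.4286
= 7.9429


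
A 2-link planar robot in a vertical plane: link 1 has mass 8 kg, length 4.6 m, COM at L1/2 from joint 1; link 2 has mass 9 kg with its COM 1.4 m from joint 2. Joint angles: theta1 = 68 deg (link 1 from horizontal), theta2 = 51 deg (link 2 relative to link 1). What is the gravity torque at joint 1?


Horizontal distance from joint 1 to link-1 COM:
  x_c1 = (L1/2)*cos(t1) = 2.3 * 0.3746 = 0.8616 m
Horizontal distance from joint 1 to link-2 COM:
  x_c2 = L1*cos(t1) + Lc2*cos(t1+t2)
       = 4.6*0.3746 + 1.4*-0.4848 = 1.0445 m
tau1 = m1*g*x_c1 + m2*g*x_c2
     = 8*9.81*0.8616 + 9*9.81*1.0445
     = 67.618 + 92.2151
     = 159.8331 Nm


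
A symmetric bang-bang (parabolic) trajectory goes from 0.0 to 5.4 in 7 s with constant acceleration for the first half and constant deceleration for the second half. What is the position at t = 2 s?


Symmetric rest-to-rest: each phase covers (pf-p0)/2 in time T/2. 0.5*a*(T/2)^2 = (pf-p0)/2 => a = 4*(pf-p0)/T^2
a = 4*(5.4-0.0)/7^2 = 0.4408
t = 2 is in the acceleration phase (t <= T/2).
p = p0 + 0.5*a*t^2 = 0.0 + 0.5*0.4408*2^2
= 0.8816


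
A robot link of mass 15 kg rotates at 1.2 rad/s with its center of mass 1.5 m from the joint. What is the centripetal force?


F = m * omega^2 * r
= 15 * 1.2^2 * 1.5
= 15 * 1.44 * 1.5
= 32.4 N


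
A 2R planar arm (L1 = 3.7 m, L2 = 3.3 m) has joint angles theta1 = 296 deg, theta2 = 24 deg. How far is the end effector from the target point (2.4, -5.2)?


End effector via forward kinematics:
x = L1*cos(t1) + L2*cos(t1+t2) = 4.1499
y = L1*sin(t1) + L2*sin(t1+t2) = -5.4467
Distance to target:
d = sqrt((2.4 - 4.1499)^2 + (-5.2 - -5.4467)^2)
= sqrt(3.0622 + 0.0609)
= 1.7672 m


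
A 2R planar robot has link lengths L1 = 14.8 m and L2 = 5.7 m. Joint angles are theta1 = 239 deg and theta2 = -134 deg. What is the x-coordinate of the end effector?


Convert angles to radians: theta1 = 4.1713, theta2 = -2.3387
x = L1*cos(theta1) + L2*cos(theta1+theta2)
x = -7.6226 + -1.4753
x = -9.0978


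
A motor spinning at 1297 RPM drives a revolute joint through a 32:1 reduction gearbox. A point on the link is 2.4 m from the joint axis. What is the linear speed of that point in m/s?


omega_motor = 1297 * 2*pi/60 = 135.8215 rad/s
omega_joint = omega_motor / 32 = 4.2444 rad/s
v = omega_joint * r = 4.2444 * 2.4
= 10.1866 m/s


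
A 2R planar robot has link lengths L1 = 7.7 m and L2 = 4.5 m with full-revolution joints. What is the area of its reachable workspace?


r_max = L1 + L2 = 12.2 m
r_min = |L1 - L2| = 3.2 m
Area = pi*(r_max^2 - r_min^2)
= pi*(148.84 - 10.24)
= pi * 138.6
= 435.4247 m^2


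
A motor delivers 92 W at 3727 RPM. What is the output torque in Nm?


omega = 3727 * 2*pi/60 = 390.2905 rad/s
tau = P / omega = 92 / 390.2905
= 0.2357 Nm
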